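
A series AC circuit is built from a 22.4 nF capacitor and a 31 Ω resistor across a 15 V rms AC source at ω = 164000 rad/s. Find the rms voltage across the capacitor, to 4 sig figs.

X_C = 1/(ωC) = 272.2 Ω
Z = 31.00 − j272.2 Ω
|Z| = √(31.00² + 272.2²) = 274.0 Ω
I = V/|Z| = 54.75 mA
V_C = I·|Z_C| = 0.05475 × 272.2 = 14.90 V

14.90 V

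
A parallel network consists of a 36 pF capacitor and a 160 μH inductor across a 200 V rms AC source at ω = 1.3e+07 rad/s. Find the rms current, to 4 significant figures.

2.554 mA

X_L = ωL = 2080 Ω
X_C = 1/(ωC) = 2137 Ω
Parallel: admittances add. Y = 1/(jωL) + jωC
Y = (0 − j1.277e-05) S
|Y| = 1.277e-05 S → |Z| = 1/|Y| = 78310 Ω, ∠Z = −∠Y = 90.00°
I = V/|Z| = 200/78310 = 2.554 mA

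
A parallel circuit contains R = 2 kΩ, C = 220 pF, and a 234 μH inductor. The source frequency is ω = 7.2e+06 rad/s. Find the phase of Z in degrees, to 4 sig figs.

-63.21°

X_L = ωL = 1685 Ω
X_C = 1/(ωC) = 631.3 Ω
Parallel: admittances add. Y = 1/R + 1/(jωL) + jωC
Y = (0.0005000 + j0.0009905) S
|Y| = 0.001110 S → |Z| = 1/|Y| = 901.3 Ω, ∠Z = −∠Y = -63.21°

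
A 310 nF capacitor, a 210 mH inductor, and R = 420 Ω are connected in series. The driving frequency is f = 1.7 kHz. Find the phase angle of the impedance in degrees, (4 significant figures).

77.79°

ω = 2πf = 10680 rad/s
X_L = ωL = 2243 Ω
X_C = 1/(ωC) = 302.0 Ω
Net reactance X = X_L − X_C = 1941 Ω
Z = 420.0 + j1941 Ω
|Z| = √(420.0² + 1941²) = 1986 Ω
∠Z = arctan(1941/420.0) = 77.79°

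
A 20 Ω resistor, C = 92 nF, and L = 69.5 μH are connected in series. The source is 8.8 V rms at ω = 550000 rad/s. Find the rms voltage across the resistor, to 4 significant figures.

X_L = ωL = 38.22 Ω
X_C = 1/(ωC) = 19.76 Ω
Net reactance X = X_L − X_C = 18.46 Ω
Z = 20.00 + j18.46 Ω
|Z| = √(20.00² + 18.46²) = 27.22 Ω
I = V/|Z| = 323.3 mA
V_R = I·|Z_R| = 0.3233 × 20.00 = 6.466 V

6.466 V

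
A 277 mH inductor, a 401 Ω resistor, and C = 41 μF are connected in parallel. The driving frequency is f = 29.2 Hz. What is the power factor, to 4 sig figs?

0.2010

ω = 2πf = 183.5 rad/s
X_L = ωL = 50.82 Ω
X_C = 1/(ωC) = 132.9 Ω
Parallel: admittances add. Y = 1/R + 1/(jωL) + jωC
Y = (0.002494 − j0.01215) S
|Y| = 0.01241 S → |Z| = 1/|Y| = 80.59 Ω, ∠Z = −∠Y = 78.41°
cos φ = cos(78.41°) = 0.2010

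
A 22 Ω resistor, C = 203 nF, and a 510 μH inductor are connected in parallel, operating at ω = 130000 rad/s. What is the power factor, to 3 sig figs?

0.970

X_L = ωL = 66.3 Ω
X_C = 1/(ωC) = 37.9 Ω
Parallel: admittances add. Y = 1/R + 1/(jωL) + jωC
Y = (0.0455 + j0.0113) S
|Y| = 0.0468 S → |Z| = 1/|Y| = 21.3 Ω, ∠Z = −∠Y = -14.0°
cos φ = cos(-14.0°) = 0.970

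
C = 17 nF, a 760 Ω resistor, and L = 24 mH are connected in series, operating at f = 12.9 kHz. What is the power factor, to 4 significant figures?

ω = 2πf = 81050 rad/s
X_L = ωL = 1945 Ω
X_C = 1/(ωC) = 725.7 Ω
Net reactance X = X_L − X_C = 1220 Ω
Z = 760.0 + j1220 Ω
|Z| = √(760.0² + 1220²) = 1437 Ω
∠Z = arctan(1220/760.0) = 58.07°
cos φ = cos(58.07°) = 0.5289

0.5289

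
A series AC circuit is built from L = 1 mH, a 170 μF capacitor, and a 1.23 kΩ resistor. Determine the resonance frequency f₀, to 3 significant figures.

386 Hz

ω₀ = 1/√(LC) = 1/√(0.001 × 0.00017) = 2425 rad/s
f₀ = ω₀/(2π) = 386 Hz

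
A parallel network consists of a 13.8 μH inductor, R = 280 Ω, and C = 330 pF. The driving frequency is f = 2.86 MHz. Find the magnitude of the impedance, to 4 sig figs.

ω = 2πf = 1.797e+07 rad/s
X_L = ωL = 248.0 Ω
X_C = 1/(ωC) = 168.6 Ω
Parallel: admittances add. Y = 1/R + 1/(jωL) + jωC
Y = (0.003571 + j0.001898) S
|Y| = 0.004044 S → |Z| = 1/|Y| = 247.3 Ω, ∠Z = −∠Y = -27.98°

247.3 Ω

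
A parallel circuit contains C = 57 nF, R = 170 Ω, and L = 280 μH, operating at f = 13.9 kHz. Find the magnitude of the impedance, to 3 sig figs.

27.5 Ω

ω = 2πf = 87340 rad/s
X_L = ωL = 24.5 Ω
X_C = 1/(ωC) = 201 Ω
Parallel: admittances add. Y = 1/R + 1/(jωL) + jωC
Y = (0.00588 − j0.0359) S
|Y| = 0.0364 S → |Z| = 1/|Y| = 27.5 Ω, ∠Z = −∠Y = 80.7°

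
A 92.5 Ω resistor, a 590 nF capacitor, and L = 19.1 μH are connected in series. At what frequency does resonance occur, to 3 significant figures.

ω₀ = 1/√(LC) = 1/√(1.91e-05 × 5.9e-07) = 297900 rad/s
f₀ = ω₀/(2π) = 47.4 kHz

47.4 kHz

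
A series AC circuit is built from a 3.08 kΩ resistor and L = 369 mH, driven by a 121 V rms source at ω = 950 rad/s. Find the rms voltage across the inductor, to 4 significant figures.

13.68 V

X_L = ωL = 350.6 Ω
Z = 3080 + j350.6 Ω
|Z| = √(3080² + 350.6²) = 3100 Ω
I = V/|Z| = 39.03 mA
V_L = I·|Z_L| = 0.03903 × 350.6 = 13.68 V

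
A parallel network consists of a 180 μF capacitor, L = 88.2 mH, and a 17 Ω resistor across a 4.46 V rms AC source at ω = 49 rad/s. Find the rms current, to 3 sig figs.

1.03 A

X_L = ωL = 4.32 Ω
X_C = 1/(ωC) = 113 Ω
Parallel: admittances add. Y = 1/R + 1/(jωL) + jωC
Y = (0.0588 − j0.223) S
|Y| = 0.230 S → |Z| = 1/|Y| = 4.34 Ω, ∠Z = −∠Y = 75.2°
I = V/|Z| = 4.46/4.34 = 1.03 A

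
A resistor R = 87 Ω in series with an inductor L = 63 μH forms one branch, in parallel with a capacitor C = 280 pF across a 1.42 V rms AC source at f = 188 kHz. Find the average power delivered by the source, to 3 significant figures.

13.4 mW

ω = 2πf = 1.181e+06 rad/s
X_L = ωL = 74.4 Ω
X_C = 1/(ωC) = 3020 Ω
Branch 1 (R+jX_L): Z₁ = 87.0 + j74.4 Ω, |Z₁| = 114 Ω
Branch 2 (−jX_C): Z₂ = −j3020 Ω
Parallel: Z = Z₁Z₂/(Z₁+Z₂), |Z| = 117 Ω, ∠Z = 38.9°
I = V/|Z| = 12.1 mA
P = VI cos φ = 1.42 × 0.0121 × cos(38.9°) = 13.4 mW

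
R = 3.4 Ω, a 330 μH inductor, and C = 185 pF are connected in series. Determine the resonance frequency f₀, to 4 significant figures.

644.1 kHz

ω₀ = 1/√(LC) = 1/√(0.00033 × 1.85e-10) = 4.047e+06 rad/s
f₀ = ω₀/(2π) = 644.1 kHz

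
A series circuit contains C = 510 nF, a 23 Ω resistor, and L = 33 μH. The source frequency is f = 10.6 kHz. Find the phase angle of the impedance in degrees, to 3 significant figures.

ω = 2πf = 66600 rad/s
X_L = ωL = 2.20 Ω
X_C = 1/(ωC) = 29.4 Ω
Net reactance X = X_L − X_C = -27.2 Ω
Z = 23.0 − j27.2 Ω
|Z| = √(23.0² + 27.2²) = 35.7 Ω
∠Z = arctan(-27.2/23.0) = -49.8°

-49.8°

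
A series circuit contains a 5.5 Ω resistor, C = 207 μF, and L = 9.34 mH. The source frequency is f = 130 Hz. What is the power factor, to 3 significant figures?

0.955

ω = 2πf = 816.8 rad/s
X_L = ωL = 7.63 Ω
X_C = 1/(ωC) = 5.91 Ω
Net reactance X = X_L − X_C = 1.71 Ω
Z = 5.50 + j1.71 Ω
|Z| = √(5.50² + 1.71²) = 5.76 Ω
∠Z = arctan(1.71/5.50) = 17.3°
cos φ = cos(17.3°) = 0.955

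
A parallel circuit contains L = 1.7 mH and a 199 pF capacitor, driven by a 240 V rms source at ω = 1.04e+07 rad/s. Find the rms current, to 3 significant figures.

X_L = ωL = 17700 Ω
X_C = 1/(ωC) = 483 Ω
Parallel: admittances add. Y = 1/(jωL) + jωC
Y = (0 + j0.00201) S
|Y| = 0.00201 S → |Z| = 1/|Y| = 497 Ω, ∠Z = −∠Y = -90.0°
I = V/|Z| = 240/497 = 483 mA

483 mA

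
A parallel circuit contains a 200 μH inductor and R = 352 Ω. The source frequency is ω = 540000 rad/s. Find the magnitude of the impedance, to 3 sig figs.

X_L = ωL = 108 Ω
Parallel: admittances add. Y = 1/R + 1/(jωL)
Y = (0.00284 − j0.00926) S
|Y| = 0.00969 S → |Z| = 1/|Y| = 103 Ω, ∠Z = −∠Y = 72.9°

103 Ω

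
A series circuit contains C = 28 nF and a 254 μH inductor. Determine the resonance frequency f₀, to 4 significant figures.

ω₀ = 1/√(LC) = 1/√(0.000254 × 2.8e-08) = 375000 rad/s
f₀ = ω₀/(2π) = 59.68 kHz

59.68 kHz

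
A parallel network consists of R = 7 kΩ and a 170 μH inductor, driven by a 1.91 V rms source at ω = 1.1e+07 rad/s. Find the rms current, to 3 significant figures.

1.06 mA

X_L = ωL = 1870 Ω
Parallel: admittances add. Y = 1/R + 1/(jωL)
Y = (0.000143 − j0.000535) S
|Y| = 0.000554 S → |Z| = 1/|Y| = 1810 Ω, ∠Z = −∠Y = 75.0°
I = V/|Z| = 1.91/1810 = 1.06 mA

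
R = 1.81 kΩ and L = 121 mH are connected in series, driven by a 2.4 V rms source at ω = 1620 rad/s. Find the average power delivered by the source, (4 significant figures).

X_L = ωL = 196.0 Ω
Z = 1810 + j196.0 Ω
|Z| = √(1810² + 196.0²) = 1821 Ω
∠Z = arctan(196.0/1810) = 6.181°
I = V/|Z| = 1.318 mA
P = VI cos φ = 2.4 × 0.001318 × cos(6.181°) = 3.145 mW

3.145 mW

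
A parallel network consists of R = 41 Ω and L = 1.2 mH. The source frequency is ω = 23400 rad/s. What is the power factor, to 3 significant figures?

0.565

X_L = ωL = 28.1 Ω
Parallel: admittances add. Y = 1/R + 1/(jωL)
Y = (0.0244 − j0.0356) S
|Y| = 0.0432 S → |Z| = 1/|Y| = 23.2 Ω, ∠Z = −∠Y = 55.6°
cos φ = cos(55.6°) = 0.565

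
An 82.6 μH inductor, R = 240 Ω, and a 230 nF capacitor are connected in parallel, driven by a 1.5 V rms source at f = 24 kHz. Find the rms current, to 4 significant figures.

68.69 mA

ω = 2πf = 150800 rad/s
X_L = ωL = 12.46 Ω
X_C = 1/(ωC) = 28.83 Ω
Parallel: admittances add. Y = 1/R + 1/(jωL) + jωC
Y = (0.004167 − j0.04560) S
|Y| = 0.04579 S → |Z| = 1/|Y| = 21.84 Ω, ∠Z = −∠Y = 84.78°
I = V/|Z| = 1.5/21.84 = 68.69 mA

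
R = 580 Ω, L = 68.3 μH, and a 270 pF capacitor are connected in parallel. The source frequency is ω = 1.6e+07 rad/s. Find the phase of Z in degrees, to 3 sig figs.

X_L = ωL = 1090 Ω
X_C = 1/(ωC) = 231 Ω
Parallel: admittances add. Y = 1/R + 1/(jωL) + jωC
Y = (0.00172 + j0.00340) S
|Y| = 0.00382 S → |Z| = 1/|Y| = 262 Ω, ∠Z = −∠Y = -63.1°

-63.1°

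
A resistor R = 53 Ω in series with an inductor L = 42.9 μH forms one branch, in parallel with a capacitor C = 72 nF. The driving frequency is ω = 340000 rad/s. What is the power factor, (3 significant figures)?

0.666

X_L = ωL = 14.6 Ω
X_C = 1/(ωC) = 40.8 Ω
Branch 1 (R+jX_L): Z₁ = 53.0 + j14.6 Ω, |Z₁| = 55.0 Ω
Branch 2 (−jX_C): Z₂ = −j40.8 Ω
Parallel: Z = Z₁Z₂/(Z₁+Z₂), |Z| = 38.0 Ω, ∠Z = -48.3°
cos φ = cos(-48.3°) = 0.666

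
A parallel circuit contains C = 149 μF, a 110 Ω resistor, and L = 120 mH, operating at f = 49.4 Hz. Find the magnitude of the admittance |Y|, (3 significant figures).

21.4 mS

ω = 2πf = 310.4 rad/s
X_L = ωL = 37.2 Ω
X_C = 1/(ωC) = 21.6 Ω
Parallel: admittances add. Y = 1/R + 1/(jωL) + jωC
Y = (0.00909 + j0.0194) S
|Y| = 0.0214 S → |Z| = 1/|Y| = 46.7 Ω, ∠Z = −∠Y = -64.9°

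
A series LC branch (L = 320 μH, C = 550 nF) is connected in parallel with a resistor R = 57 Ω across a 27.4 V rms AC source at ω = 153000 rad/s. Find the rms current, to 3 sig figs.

882 mA

X_L = ωL = 49.0 Ω
X_C = 1/(ωC) = 11.9 Ω
Branch 1: Z₁ = R = 57.0 Ω
Branch 2 (series LC): Z₂ = j(X_L − X_C) = j37.1 Ω
Parallel: Z = Z₁Z₂/(Z₁+Z₂), |Z| = 31.1 Ω, ∠Z = 57.0°
I = V/|Z| = 27.4/31.1 = 882 mA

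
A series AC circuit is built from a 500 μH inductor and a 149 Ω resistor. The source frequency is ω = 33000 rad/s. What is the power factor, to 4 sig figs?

X_L = ωL = 16.50 Ω
Z = 149.0 + j16.50 Ω
|Z| = √(149.0² + 16.50²) = 149.9 Ω
∠Z = arctan(16.50/149.0) = 6.319°
cos φ = cos(6.319°) = 0.9939

0.9939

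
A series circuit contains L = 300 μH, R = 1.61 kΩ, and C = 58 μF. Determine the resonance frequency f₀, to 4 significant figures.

1.207 kHz

ω₀ = 1/√(LC) = 1/√(0.0003 × 5.8e-05) = 7581 rad/s
f₀ = ω₀/(2π) = 1.207 kHz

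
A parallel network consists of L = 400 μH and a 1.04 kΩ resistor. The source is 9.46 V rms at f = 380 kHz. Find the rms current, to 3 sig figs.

ω = 2πf = 2.388e+06 rad/s
X_L = ωL = 955 Ω
Parallel: admittances add. Y = 1/R + 1/(jωL)
Y = (0.000962 − j0.00105) S
|Y| = 0.00142 S → |Z| = 1/|Y| = 703 Ω, ∠Z = −∠Y = 47.4°
I = V/|Z| = 9.46/703 = 13.4 mA

13.4 mA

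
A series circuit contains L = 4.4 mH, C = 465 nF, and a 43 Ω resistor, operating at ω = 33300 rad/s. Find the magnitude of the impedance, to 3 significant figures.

X_L = ωL = 147 Ω
X_C = 1/(ωC) = 64.6 Ω
Net reactance X = X_L − X_C = 81.9 Ω
Z = 43.0 + j81.9 Ω
|Z| = √(43.0² + 81.9²) = 92.5 Ω

92.5 Ω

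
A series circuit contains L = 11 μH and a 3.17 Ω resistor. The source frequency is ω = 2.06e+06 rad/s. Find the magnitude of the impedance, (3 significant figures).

22.9 Ω

X_L = ωL = 22.7 Ω
Z = 3.17 + j22.7 Ω
|Z| = √(3.17² + 22.7²) = 22.9 Ω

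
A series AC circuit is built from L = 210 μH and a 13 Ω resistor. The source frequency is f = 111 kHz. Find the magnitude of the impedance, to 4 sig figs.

ω = 2πf = 697400 rad/s
X_L = ωL = 146.5 Ω
Z = 13.00 + j146.5 Ω
|Z| = √(13.00² + 146.5²) = 147.0 Ω

147.0 Ω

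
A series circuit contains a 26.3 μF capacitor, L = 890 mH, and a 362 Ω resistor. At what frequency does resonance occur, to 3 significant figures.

ω₀ = 1/√(LC) = 1/√(0.89 × 2.63e-05) = 206.7 rad/s
f₀ = ω₀/(2π) = 32.9 Hz

32.9 Hz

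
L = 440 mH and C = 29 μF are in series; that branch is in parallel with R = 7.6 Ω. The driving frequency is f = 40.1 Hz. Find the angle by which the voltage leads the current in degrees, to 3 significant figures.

ω = 2πf = 252.0 rad/s
X_L = ωL = 111 Ω
X_C = 1/(ωC) = 137 Ω
Branch 1: Z₁ = R = 7.60 Ω
Branch 2 (series LC): Z₂ = j(X_L − X_C) = −j26.0 Ω
Parallel: Z = Z₁Z₂/(Z₁+Z₂), |Z| = 7.29 Ω, ∠Z = -16.3°

-16.3°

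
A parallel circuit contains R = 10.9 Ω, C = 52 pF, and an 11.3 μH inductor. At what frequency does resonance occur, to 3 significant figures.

ω₀ = 1/√(LC) = 1/√(1.13e-05 × 5.2e-11) = 4.125e+07 rad/s
f₀ = ω₀/(2π) = 6.57 MHz

6.57 MHz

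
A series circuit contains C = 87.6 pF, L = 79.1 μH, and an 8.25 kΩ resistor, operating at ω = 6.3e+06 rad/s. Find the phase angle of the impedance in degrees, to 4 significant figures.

-9.047°

X_L = ωL = 498.3 Ω
X_C = 1/(ωC) = 1812 Ω
Net reactance X = X_L − X_C = -1314 Ω
Z = 8250 − j1314 Ω
|Z| = √(8250² + 1314²) = 8354 Ω
∠Z = arctan(-1314/8250) = -9.047°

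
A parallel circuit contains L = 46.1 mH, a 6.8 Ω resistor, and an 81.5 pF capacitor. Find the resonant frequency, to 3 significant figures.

82.1 kHz

ω₀ = 1/√(LC) = 1/√(0.0461 × 8.15e-11) = 515900 rad/s
f₀ = ω₀/(2π) = 82.1 kHz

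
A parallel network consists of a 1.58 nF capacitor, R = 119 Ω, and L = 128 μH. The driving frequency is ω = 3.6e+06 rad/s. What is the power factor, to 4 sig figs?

X_L = ωL = 460.8 Ω
X_C = 1/(ωC) = 175.8 Ω
Parallel: admittances add. Y = 1/R + 1/(jωL) + jωC
Y = (0.008403 + j0.003518) S
|Y| = 0.009110 S → |Z| = 1/|Y| = 109.8 Ω, ∠Z = −∠Y = -22.72°
cos φ = cos(-22.72°) = 0.9224

0.9224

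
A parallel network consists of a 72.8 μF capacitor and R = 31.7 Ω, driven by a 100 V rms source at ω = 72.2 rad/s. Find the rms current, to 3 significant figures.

3.20 A

X_C = 1/(ωC) = 190 Ω
Parallel: admittances add. Y = 1/R + jωC
Y = (0.0315 + j0.00526) S
|Y| = 0.0320 S → |Z| = 1/|Y| = 31.3 Ω, ∠Z = −∠Y = -9.46°
I = V/|Z| = 100/31.3 = 3.20 A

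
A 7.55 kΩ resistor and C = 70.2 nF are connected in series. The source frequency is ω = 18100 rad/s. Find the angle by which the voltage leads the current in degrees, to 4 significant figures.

X_C = 1/(ωC) = 787.0 Ω
Z = 7550 − j787.0 Ω
|Z| = √(7550² + 787.0²) = 7591 Ω
∠Z = arctan(-787.0/7550) = -5.951°

-5.951°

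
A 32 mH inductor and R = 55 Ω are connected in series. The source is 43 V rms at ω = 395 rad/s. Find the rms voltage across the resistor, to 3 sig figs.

41.9 V

X_L = ωL = 12.6 Ω
Z = 55.0 + j12.6 Ω
|Z| = √(55.0² + 12.6²) = 56.4 Ω
I = V/|Z| = 762 mA
V_R = I·|Z_R| = 0.762 × 55.0 = 41.9 V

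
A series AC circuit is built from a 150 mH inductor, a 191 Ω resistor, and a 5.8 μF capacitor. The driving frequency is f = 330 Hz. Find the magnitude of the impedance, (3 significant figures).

ω = 2πf = 2073 rad/s
X_L = ωL = 311 Ω
X_C = 1/(ωC) = 83.2 Ω
Net reactance X = X_L − X_C = 228 Ω
Z = 191 + j228 Ω
|Z| = √(191² + 228²) = 297 Ω

297 Ω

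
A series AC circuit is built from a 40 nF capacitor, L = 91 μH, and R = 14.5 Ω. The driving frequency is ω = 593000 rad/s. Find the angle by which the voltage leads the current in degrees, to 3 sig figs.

39.1°

X_L = ωL = 54.0 Ω
X_C = 1/(ωC) = 42.2 Ω
Net reactance X = X_L − X_C = 11.8 Ω
Z = 14.5 + j11.8 Ω
|Z| = √(14.5² + 11.8²) = 18.7 Ω
∠Z = arctan(11.8/14.5) = 39.1°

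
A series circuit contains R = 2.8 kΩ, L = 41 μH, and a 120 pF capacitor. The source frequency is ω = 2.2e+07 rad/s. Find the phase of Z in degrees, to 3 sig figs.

10.6°

X_L = ωL = 902 Ω
X_C = 1/(ωC) = 379 Ω
Net reactance X = X_L − X_C = 523 Ω
Z = 2800 + j523 Ω
|Z| = √(2800² + 523²) = 2850 Ω
∠Z = arctan(523/2800) = 10.6°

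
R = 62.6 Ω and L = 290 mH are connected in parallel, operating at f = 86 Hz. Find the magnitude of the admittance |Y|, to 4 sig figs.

ω = 2πf = 540.4 rad/s
X_L = ωL = 156.7 Ω
Parallel: admittances add. Y = 1/R + 1/(jωL)
Y = (0.01597 − j0.006382) S
|Y| = 0.01720 S → |Z| = 1/|Y| = 58.13 Ω, ∠Z = −∠Y = 21.78°

17.20 mS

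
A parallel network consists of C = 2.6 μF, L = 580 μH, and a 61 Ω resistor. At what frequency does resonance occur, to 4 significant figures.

ω₀ = 1/√(LC) = 1/√(0.00058 × 2.6e-06) = 25750 rad/s
f₀ = ω₀/(2π) = 4.098 kHz

4.098 kHz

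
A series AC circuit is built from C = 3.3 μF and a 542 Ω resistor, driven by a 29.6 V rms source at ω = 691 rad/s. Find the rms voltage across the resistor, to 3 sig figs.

X_C = 1/(ωC) = 439 Ω
Z = 542 − j439 Ω
|Z| = √(542² + 439²) = 697 Ω
I = V/|Z| = 42.5 mA
V_R = I·|Z_R| = 0.0425 × 542 = 23.0 V

23.0 V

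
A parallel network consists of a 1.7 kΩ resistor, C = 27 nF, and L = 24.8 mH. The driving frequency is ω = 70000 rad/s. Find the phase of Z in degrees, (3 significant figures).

X_L = ωL = 1740 Ω
X_C = 1/(ωC) = 529 Ω
Parallel: admittances add. Y = 1/R + 1/(jωL) + jωC
Y = (0.000588 + j0.00131) S
|Y| = 0.00144 S → |Z| = 1/|Y| = 695 Ω, ∠Z = −∠Y = -65.9°

-65.9°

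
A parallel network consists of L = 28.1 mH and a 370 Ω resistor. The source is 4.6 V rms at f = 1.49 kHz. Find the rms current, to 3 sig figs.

ω = 2πf = 9362 rad/s
X_L = ωL = 263 Ω
Parallel: admittances add. Y = 1/R + 1/(jωL)
Y = (0.00270 − j0.00380) S
|Y| = 0.00466 S → |Z| = 1/|Y| = 214 Ω, ∠Z = −∠Y = 54.6°
I = V/|Z| = 4.6/214 = 21.5 mA

21.5 mA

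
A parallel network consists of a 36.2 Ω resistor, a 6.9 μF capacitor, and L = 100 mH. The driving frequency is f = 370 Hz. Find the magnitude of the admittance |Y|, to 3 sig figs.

30.0 mS

ω = 2πf = 2325 rad/s
X_L = ωL = 232 Ω
X_C = 1/(ωC) = 62.3 Ω
Parallel: admittances add. Y = 1/R + 1/(jωL) + jωC
Y = (0.0276 + j0.0117) S
|Y| = 0.0300 S → |Z| = 1/|Y| = 33.3 Ω, ∠Z = −∠Y = -23.0°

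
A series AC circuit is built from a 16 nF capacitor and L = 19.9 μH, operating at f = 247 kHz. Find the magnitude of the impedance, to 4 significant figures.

ω = 2πf = 1.552e+06 rad/s
X_L = ωL = 30.88 Ω
X_C = 1/(ωC) = 40.27 Ω
Net reactance X = X_L − X_C = -9.388 Ω
Z = − j9.388 Ω
|Z| = √(0² + 9.388²) = 9.388 Ω

9.388 Ω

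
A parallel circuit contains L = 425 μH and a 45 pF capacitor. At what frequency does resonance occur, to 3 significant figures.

ω₀ = 1/√(LC) = 1/√(0.000425 × 4.5e-11) = 7.231e+06 rad/s
f₀ = ω₀/(2π) = 1.15 MHz

1.15 MHz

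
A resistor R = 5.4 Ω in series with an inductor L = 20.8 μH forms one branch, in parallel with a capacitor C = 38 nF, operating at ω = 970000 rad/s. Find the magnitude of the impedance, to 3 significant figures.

X_L = ωL = 20.2 Ω
X_C = 1/(ωC) = 27.1 Ω
Branch 1 (R+jX_L): Z₁ = 5.40 + j20.2 Ω, |Z₁| = 20.9 Ω
Branch 2 (−jX_C): Z₂ = −j27.1 Ω
Parallel: Z = Z₁Z₂/(Z₁+Z₂), |Z| = 64.4 Ω, ∠Z = 37.2°

64.4 Ω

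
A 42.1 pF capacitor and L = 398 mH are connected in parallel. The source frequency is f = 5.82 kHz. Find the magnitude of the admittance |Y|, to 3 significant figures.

ω = 2πf = 36570 rad/s
X_L = ωL = 14600 Ω
X_C = 1/(ωC) = 650000 Ω
Parallel: admittances add. Y = 1/(jωL) + jωC
Y = (0 − j6.72e-05) S
|Y| = 6.72e-05 S → |Z| = 1/|Y| = 14900 Ω, ∠Z = −∠Y = 90.0°

67.2 μS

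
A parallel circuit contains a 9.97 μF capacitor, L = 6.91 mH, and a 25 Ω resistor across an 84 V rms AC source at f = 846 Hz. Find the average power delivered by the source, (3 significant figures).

ω = 2πf = 5316 rad/s
X_L = ωL = 36.7 Ω
X_C = 1/(ωC) = 18.9 Ω
Parallel: admittances add. Y = 1/R + 1/(jωL) + jωC
Y = (0.0400 + j0.0258) S
|Y| = 0.0476 S → |Z| = 1/|Y| = 21.0 Ω, ∠Z = −∠Y = -32.8°
I = V/|Z| = 4.00 A
P = VI cos φ = 84 × 4.00 × cos(-32.8°) = 282 W

282 W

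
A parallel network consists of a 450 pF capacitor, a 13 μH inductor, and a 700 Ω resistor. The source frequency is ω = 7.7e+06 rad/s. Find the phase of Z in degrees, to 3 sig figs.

77.7°

X_L = ωL = 100 Ω
X_C = 1/(ωC) = 289 Ω
Parallel: admittances add. Y = 1/R + 1/(jωL) + jωC
Y = (0.00143 − j0.00653) S
|Y| = 0.00668 S → |Z| = 1/|Y| = 150 Ω, ∠Z = −∠Y = 77.7°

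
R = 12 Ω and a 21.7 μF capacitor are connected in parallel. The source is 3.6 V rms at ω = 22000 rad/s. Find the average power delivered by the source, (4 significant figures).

X_C = 1/(ωC) = 2.095 Ω
Parallel: admittances add. Y = 1/R + jωC
Y = (0.08333 + j0.4774) S
|Y| = 0.4846 S → |Z| = 1/|Y| = 2.063 Ω, ∠Z = −∠Y = -80.10°
I = V/|Z| = 1.745 A
P = VI cos φ = 3.6 × 1.745 × cos(-80.10°) = 1.080 W

1.080 W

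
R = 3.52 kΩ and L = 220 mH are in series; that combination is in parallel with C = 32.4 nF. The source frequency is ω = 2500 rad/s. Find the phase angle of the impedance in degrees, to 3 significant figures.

X_L = ωL = 550 Ω
X_C = 1/(ωC) = 12300 Ω
Branch 1 (R+jX_L): Z₁ = 3520 + j550 Ω, |Z₁| = 3560 Ω
Branch 2 (−jX_C): Z₂ = −j12300 Ω
Parallel: Z = Z₁Z₂/(Z₁+Z₂), |Z| = 3570 Ω, ∠Z = -7.74°

-7.74°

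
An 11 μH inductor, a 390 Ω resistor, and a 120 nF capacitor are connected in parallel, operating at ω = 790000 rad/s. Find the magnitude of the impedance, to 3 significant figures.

48.9 Ω

X_L = ωL = 8.69 Ω
X_C = 1/(ωC) = 10.5 Ω
Parallel: admittances add. Y = 1/R + 1/(jωL) + jωC
Y = (0.00256 − j0.0203) S
|Y| = 0.0204 S → |Z| = 1/|Y| = 48.9 Ω, ∠Z = −∠Y = 82.8°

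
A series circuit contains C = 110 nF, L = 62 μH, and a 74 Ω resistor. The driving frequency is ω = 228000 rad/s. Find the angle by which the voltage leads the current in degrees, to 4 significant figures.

-19.18°

X_L = ωL = 14.14 Ω
X_C = 1/(ωC) = 39.87 Ω
Net reactance X = X_L − X_C = -25.74 Ω
Z = 74.00 − j25.74 Ω
|Z| = √(74.00² + 25.74²) = 78.35 Ω
∠Z = arctan(-25.74/74.00) = -19.18°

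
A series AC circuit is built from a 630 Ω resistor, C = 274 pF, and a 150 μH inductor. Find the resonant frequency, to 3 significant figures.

785 kHz

ω₀ = 1/√(LC) = 1/√(0.00015 × 2.74e-10) = 4.933e+06 rad/s
f₀ = ω₀/(2π) = 785 kHz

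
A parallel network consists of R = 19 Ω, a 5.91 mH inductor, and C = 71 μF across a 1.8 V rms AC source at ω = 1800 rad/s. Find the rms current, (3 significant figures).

113 mA

X_L = ωL = 10.6 Ω
X_C = 1/(ωC) = 7.82 Ω
Parallel: admittances add. Y = 1/R + 1/(jωL) + jωC
Y = (0.0526 + j0.0338) S
|Y| = 0.0625 S → |Z| = 1/|Y| = 16.0 Ω, ∠Z = −∠Y = -32.7°
I = V/|Z| = 1.8/16.0 = 113 mA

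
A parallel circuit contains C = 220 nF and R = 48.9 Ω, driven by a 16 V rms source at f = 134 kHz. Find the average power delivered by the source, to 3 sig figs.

5.24 W

ω = 2πf = 841900 rad/s
X_C = 1/(ωC) = 5.40 Ω
Parallel: admittances add. Y = 1/R + jωC
Y = (0.0204 + j0.185) S
|Y| = 0.186 S → |Z| = 1/|Y| = 5.37 Ω, ∠Z = −∠Y = -83.7°
I = V/|Z| = 2.98 A
P = VI cos φ = 16 × 2.98 × cos(-83.7°) = 5.24 W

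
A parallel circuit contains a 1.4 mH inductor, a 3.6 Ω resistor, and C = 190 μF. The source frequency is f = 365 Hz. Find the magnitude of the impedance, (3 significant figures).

ω = 2πf = 2293 rad/s
X_L = ωL = 3.21 Ω
X_C = 1/(ωC) = 2.29 Ω
Parallel: admittances add. Y = 1/R + 1/(jωL) + jωC
Y = (0.278 + j0.124) S
|Y| = 0.304 S → |Z| = 1/|Y| = 3.29 Ω, ∠Z = −∠Y = -24.1°

3.29 Ω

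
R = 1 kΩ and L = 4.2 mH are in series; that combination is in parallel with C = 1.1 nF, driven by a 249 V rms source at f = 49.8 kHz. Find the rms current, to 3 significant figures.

ω = 2πf = 312900 rad/s
X_L = ωL = 1310 Ω
X_C = 1/(ωC) = 2910 Ω
Branch 1 (R+jX_L): Z₁ = 1000 + j1310 Ω, |Z₁| = 1650 Ω
Branch 2 (−jX_C): Z₂ = −j2910 Ω
Parallel: Z = Z₁Z₂/(Z₁+Z₂), |Z| = 2550 Ω, ∠Z = 20.6°
I = V/|Z| = 249/2550 = 97.5 mA

97.5 mA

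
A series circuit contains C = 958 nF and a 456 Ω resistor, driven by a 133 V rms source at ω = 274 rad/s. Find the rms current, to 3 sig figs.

34.7 mA

X_C = 1/(ωC) = 3810 Ω
Z = 456 − j3810 Ω
|Z| = √(456² + 3810²) = 3840 Ω
I = V/|Z| = 133/3840 = 34.7 mA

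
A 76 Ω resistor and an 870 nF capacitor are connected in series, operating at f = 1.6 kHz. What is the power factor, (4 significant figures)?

ω = 2πf = 10050 rad/s
X_C = 1/(ωC) = 114.3 Ω
Z = 76.00 − j114.3 Ω
|Z| = √(76.00² + 114.3²) = 137.3 Ω
∠Z = arctan(-114.3/76.00) = -56.39°
cos φ = cos(-56.39°) = 0.5536

0.5536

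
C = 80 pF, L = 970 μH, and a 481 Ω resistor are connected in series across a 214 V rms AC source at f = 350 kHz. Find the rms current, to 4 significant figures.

59.72 mA

ω = 2πf = 2.199e+06 rad/s
X_L = ωL = 2133 Ω
X_C = 1/(ωC) = 5684 Ω
Net reactance X = X_L − X_C = -3551 Ω
Z = 481.0 − j3551 Ω
|Z| = √(481.0² + 3551²) = 3583 Ω
I = V/|Z| = 214/3583 = 59.72 mA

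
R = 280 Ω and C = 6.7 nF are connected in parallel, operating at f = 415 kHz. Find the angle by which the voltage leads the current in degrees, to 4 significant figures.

-78.45°

ω = 2πf = 2.608e+06 rad/s
X_C = 1/(ωC) = 57.24 Ω
Parallel: admittances add. Y = 1/R + jωC
Y = (0.003571 + j0.01747) S
|Y| = 0.01783 S → |Z| = 1/|Y| = 56.08 Ω, ∠Z = −∠Y = -78.45°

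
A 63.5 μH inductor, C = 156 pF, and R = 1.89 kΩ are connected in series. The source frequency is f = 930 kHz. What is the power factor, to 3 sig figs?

0.934

ω = 2πf = 5.843e+06 rad/s
X_L = ωL = 371 Ω
X_C = 1/(ωC) = 1100 Ω
Net reactance X = X_L − X_C = -726 Ω
Z = 1890 − j726 Ω
|Z| = √(1890² + 726²) = 2020 Ω
∠Z = arctan(-726/1890) = -21.0°
cos φ = cos(-21.0°) = 0.934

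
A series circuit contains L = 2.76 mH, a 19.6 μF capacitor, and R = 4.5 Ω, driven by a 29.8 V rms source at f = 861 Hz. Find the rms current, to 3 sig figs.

ω = 2πf = 5410 rad/s
X_L = ωL = 14.9 Ω
X_C = 1/(ωC) = 9.43 Ω
Net reactance X = X_L − X_C = 5.50 Ω
Z = 4.50 + j5.50 Ω
|Z| = √(4.50² + 5.50²) = 7.11 Ω
I = V/|Z| = 29.8/7.11 = 4.19 A

4.19 A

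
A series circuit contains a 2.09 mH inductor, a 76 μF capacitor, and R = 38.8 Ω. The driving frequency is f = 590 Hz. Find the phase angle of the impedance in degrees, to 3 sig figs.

ω = 2πf = 3707 rad/s
X_L = ωL = 7.75 Ω
X_C = 1/(ωC) = 3.55 Ω
Net reactance X = X_L − X_C = 4.20 Ω
Z = 38.8 + j4.20 Ω
|Z| = √(38.8² + 4.20²) = 39.0 Ω
∠Z = arctan(4.20/38.8) = 6.18°

6.18°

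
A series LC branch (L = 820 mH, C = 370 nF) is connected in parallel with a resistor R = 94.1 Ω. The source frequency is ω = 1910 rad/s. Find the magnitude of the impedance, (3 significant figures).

X_L = ωL = 1570 Ω
X_C = 1/(ωC) = 1420 Ω
Branch 1: Z₁ = R = 94.1 Ω
Branch 2 (series LC): Z₂ = j(X_L − X_C) = j151 Ω
Parallel: Z = Z₁Z₂/(Z₁+Z₂), |Z| = 79.9 Ω, ∠Z = 31.9°

79.9 Ω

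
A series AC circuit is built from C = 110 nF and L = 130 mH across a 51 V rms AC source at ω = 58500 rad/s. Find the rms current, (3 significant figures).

X_L = ωL = 7600 Ω
X_C = 1/(ωC) = 155 Ω
Net reactance X = X_L − X_C = 7450 Ω
Z = j7450 Ω
|Z| = √(0² + 7450²) = 7450 Ω
I = V/|Z| = 51/7450 = 6.85 mA

6.85 mA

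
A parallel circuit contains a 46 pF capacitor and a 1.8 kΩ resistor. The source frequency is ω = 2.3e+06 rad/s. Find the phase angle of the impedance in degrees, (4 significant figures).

-10.78°

X_C = 1/(ωC) = 9452 Ω
Parallel: admittances add. Y = 1/R + jωC
Y = (0.0005556 + j0.0001058) S
|Y| = 0.0005655 S → |Z| = 1/|Y| = 1768 Ω, ∠Z = −∠Y = -10.78°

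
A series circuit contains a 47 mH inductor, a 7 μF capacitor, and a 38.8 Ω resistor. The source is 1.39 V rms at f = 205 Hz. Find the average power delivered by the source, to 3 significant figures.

ω = 2πf = 1288 rad/s
X_L = ωL = 60.5 Ω
X_C = 1/(ωC) = 111 Ω
Net reactance X = X_L − X_C = -50.4 Ω
Z = 38.8 − j50.4 Ω
|Z| = √(38.8² + 50.4²) = 63.6 Ω
∠Z = arctan(-50.4/38.8) = -52.4°
I = V/|Z| = 21.9 mA
P = VI cos φ = 1.39 × 0.0219 × cos(-52.4°) = 18.5 mW

18.5 mW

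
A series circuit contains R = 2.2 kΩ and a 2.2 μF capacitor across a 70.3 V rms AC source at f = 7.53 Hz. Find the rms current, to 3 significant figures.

ω = 2πf = 47.31 rad/s
X_C = 1/(ωC) = 9610 Ω
Z = 2200 − j9610 Ω
|Z| = √(2200² + 9610²) = 9860 Ω
I = V/|Z| = 70.3/9860 = 7.13 mA

7.13 mA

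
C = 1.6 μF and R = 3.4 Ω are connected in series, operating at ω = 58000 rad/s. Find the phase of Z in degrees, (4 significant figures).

-72.49°

X_C = 1/(ωC) = 10.78 Ω
Z = 3.400 − j10.78 Ω
|Z| = √(3.400² + 10.78²) = 11.30 Ω
∠Z = arctan(-10.78/3.400) = -72.49°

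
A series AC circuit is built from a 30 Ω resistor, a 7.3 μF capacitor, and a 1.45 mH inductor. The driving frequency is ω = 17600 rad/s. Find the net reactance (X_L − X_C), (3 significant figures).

17.7 Ω

X_L = ωL = 25.5 Ω
X_C = 1/(ωC) = 7.78 Ω
X = 25.5 − 7.78 = 17.7 Ω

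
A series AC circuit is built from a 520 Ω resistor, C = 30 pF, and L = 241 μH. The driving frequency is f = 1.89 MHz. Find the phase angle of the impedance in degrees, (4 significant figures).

ω = 2πf = 1.188e+07 rad/s
X_L = ωL = 2862 Ω
X_C = 1/(ωC) = 2807 Ω
Net reactance X = X_L − X_C = 54.96 Ω
Z = 520.0 + j54.96 Ω
|Z| = √(520.0² + 54.96²) = 522.9 Ω
∠Z = arctan(54.96/520.0) = 6.034°

6.034°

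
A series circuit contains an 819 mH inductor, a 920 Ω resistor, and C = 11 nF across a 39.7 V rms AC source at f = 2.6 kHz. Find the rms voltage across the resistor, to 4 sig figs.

4.642 V

ω = 2πf = 16340 rad/s
X_L = ωL = 13380 Ω
X_C = 1/(ωC) = 5565 Ω
Net reactance X = X_L − X_C = 7815 Ω
Z = 920.0 + j7815 Ω
|Z| = √(920.0² + 7815²) = 7869 Ω
I = V/|Z| = 5.045 mA
V_R = I·|Z_R| = 0.005045 × 920.0 = 4.642 V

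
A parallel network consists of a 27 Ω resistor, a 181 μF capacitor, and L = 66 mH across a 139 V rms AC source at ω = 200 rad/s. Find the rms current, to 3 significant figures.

X_L = ωL = 13.2 Ω
X_C = 1/(ωC) = 27.6 Ω
Parallel: admittances add. Y = 1/R + 1/(jωL) + jωC
Y = (0.0370 − j0.0396) S
|Y| = 0.0542 S → |Z| = 1/|Y| = 18.5 Ω, ∠Z = −∠Y = 46.9°
I = V/|Z| = 139/18.5 = 7.53 A

7.53 A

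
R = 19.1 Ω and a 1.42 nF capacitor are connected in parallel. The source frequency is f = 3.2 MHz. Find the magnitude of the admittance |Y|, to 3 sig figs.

59.6 mS

ω = 2πf = 2.011e+07 rad/s
X_C = 1/(ωC) = 35.0 Ω
Parallel: admittances add. Y = 1/R + jωC
Y = (0.0524 + j0.0286) S
|Y| = 0.0596 S → |Z| = 1/|Y| = 16.8 Ω, ∠Z = −∠Y = -28.6°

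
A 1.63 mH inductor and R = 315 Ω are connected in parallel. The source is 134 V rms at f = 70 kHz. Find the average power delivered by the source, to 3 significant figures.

57.0 W

ω = 2πf = 439800 rad/s
X_L = ωL = 717 Ω
Parallel: admittances add. Y = 1/R + 1/(jωL)
Y = (0.00317 − j0.00139) S
|Y| = 0.00347 S → |Z| = 1/|Y| = 288 Ω, ∠Z = −∠Y = 23.7°
I = V/|Z| = 465 mA
P = VI cos φ = 134 × 0.465 × cos(23.7°) = 57.0 W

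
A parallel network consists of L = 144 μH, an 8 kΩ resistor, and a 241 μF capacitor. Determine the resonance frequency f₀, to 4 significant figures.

ω₀ = 1/√(LC) = 1/√(0.000144 × 0.000241) = 5368 rad/s
f₀ = ω₀/(2π) = 854.3 Hz

854.3 Hz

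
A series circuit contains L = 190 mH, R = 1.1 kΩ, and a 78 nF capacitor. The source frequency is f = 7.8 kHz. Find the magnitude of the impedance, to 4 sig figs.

9117 Ω

ω = 2πf = 49010 rad/s
X_L = ωL = 9312 Ω
X_C = 1/(ωC) = 261.6 Ω
Net reactance X = X_L − X_C = 9050 Ω
Z = 1100 + j9050 Ω
|Z| = √(1100² + 9050²) = 9117 Ω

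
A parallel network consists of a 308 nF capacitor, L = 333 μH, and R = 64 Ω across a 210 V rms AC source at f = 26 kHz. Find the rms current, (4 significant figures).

ω = 2πf = 163400 rad/s
X_L = ωL = 54.40 Ω
X_C = 1/(ωC) = 19.87 Ω
Parallel: admittances add. Y = 1/R + 1/(jωL) + jωC
Y = (0.01562 + j0.03193) S
|Y| = 0.03555 S → |Z| = 1/|Y| = 28.13 Ω, ∠Z = −∠Y = -63.93°
I = V/|Z| = 210/28.13 = 7.466 A

7.466 A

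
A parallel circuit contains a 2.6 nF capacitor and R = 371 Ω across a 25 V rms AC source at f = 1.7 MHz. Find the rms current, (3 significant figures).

ω = 2πf = 1.068e+07 rad/s
X_C = 1/(ωC) = 36.0 Ω
Parallel: admittances add. Y = 1/R + jωC
Y = (0.00270 + j0.0278) S
|Y| = 0.0279 S → |Z| = 1/|Y| = 35.8 Ω, ∠Z = −∠Y = -84.5°
I = V/|Z| = 25/35.8 = 698 mA

698 mA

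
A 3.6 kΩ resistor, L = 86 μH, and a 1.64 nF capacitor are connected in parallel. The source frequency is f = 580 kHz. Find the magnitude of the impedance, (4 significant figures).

ω = 2πf = 3.644e+06 rad/s
X_L = ωL = 313.4 Ω
X_C = 1/(ωC) = 167.3 Ω
Parallel: admittances add. Y = 1/R + 1/(jωL) + jωC
Y = (0.0002778 + j0.002786) S
|Y| = 0.002800 S → |Z| = 1/|Y| = 357.2 Ω, ∠Z = −∠Y = -84.31°

357.2 Ω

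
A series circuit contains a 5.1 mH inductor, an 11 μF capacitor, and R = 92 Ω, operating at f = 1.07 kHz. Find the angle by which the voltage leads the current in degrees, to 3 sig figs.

12.7°

ω = 2πf = 6723 rad/s
X_L = ωL = 34.3 Ω
X_C = 1/(ωC) = 13.5 Ω
Net reactance X = X_L − X_C = 20.8 Ω
Z = 92.0 + j20.8 Ω
|Z| = √(92.0² + 20.8²) = 94.3 Ω
∠Z = arctan(20.8/92.0) = 12.7°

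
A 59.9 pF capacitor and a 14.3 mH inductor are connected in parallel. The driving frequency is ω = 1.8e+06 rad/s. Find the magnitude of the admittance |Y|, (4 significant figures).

68.97 μS

X_L = ωL = 25740 Ω
X_C = 1/(ωC) = 9275 Ω
Parallel: admittances add. Y = 1/(jωL) + jωC
Y = (0 + j6.897e-05) S
|Y| = 6.897e-05 S → |Z| = 1/|Y| = 14500 Ω, ∠Z = −∠Y = -90.00°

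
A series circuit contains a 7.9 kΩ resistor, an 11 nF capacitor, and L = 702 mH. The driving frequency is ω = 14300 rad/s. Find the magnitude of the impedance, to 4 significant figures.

8716 Ω

X_L = ωL = 10040 Ω
X_C = 1/(ωC) = 6357 Ω
Net reactance X = X_L − X_C = 3681 Ω
Z = 7900 + j3681 Ω
|Z| = √(7900² + 3681²) = 8716 Ω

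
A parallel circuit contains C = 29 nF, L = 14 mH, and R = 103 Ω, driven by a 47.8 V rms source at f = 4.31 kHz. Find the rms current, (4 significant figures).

ω = 2πf = 27080 rad/s
X_L = ωL = 379.1 Ω
X_C = 1/(ωC) = 1273 Ω
Parallel: admittances add. Y = 1/R + 1/(jωL) + jωC
Y = (0.009709 − j0.001852) S
|Y| = 0.009884 S → |Z| = 1/|Y| = 101.2 Ω, ∠Z = −∠Y = 10.80°
I = V/|Z| = 47.8/101.2 = 472.4 mA

472.4 mA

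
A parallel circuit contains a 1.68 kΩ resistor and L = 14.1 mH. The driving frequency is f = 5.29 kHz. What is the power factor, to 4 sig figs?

ω = 2πf = 33240 rad/s
X_L = ωL = 468.7 Ω
Parallel: admittances add. Y = 1/R + 1/(jωL)
Y = (0.0005952 − j0.002134) S
|Y| = 0.002215 S → |Z| = 1/|Y| = 451.4 Ω, ∠Z = −∠Y = 74.41°
cos φ = cos(74.41°) = 0.2687

0.2687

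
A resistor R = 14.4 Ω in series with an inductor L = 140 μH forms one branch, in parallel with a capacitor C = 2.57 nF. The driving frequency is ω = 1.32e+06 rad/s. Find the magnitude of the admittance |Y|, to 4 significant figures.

2.030 mS

X_L = ωL = 184.8 Ω
X_C = 1/(ωC) = 294.8 Ω
Branch 1 (R+jX_L): Z₁ = 14.40 + j184.8 Ω, |Z₁| = 185.4 Ω
Branch 2 (−jX_C): Z₂ = −j294.8 Ω
Parallel: Z = Z₁Z₂/(Z₁+Z₂), |Z| = 492.6 Ω, ∠Z = 78.08°
|Y| = 1/|Z| = 2.030 mS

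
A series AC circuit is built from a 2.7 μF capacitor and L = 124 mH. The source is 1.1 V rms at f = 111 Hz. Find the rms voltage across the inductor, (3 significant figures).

0.214 V

ω = 2πf = 697.4 rad/s
X_L = ωL = 86.5 Ω
X_C = 1/(ωC) = 531 Ω
Net reactance X = X_L − X_C = -445 Ω
Z = − j445 Ω
|Z| = √(0² + 445²) = 445 Ω
I = V/|Z| = 2.47 mA
V_L = I·|Z_L| = 0.00247 × 86.5 = 0.214 V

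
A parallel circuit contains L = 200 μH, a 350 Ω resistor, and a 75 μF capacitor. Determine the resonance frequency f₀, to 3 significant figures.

1.30 kHz

ω₀ = 1/√(LC) = 1/√(0.0002 × 7.5e-05) = 8165 rad/s
f₀ = ω₀/(2π) = 1.30 kHz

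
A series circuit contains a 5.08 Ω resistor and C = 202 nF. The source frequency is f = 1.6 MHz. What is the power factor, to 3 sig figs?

ω = 2πf = 1.005e+07 rad/s
X_C = 1/(ωC) = 0.492 Ω
Z = 5.08 − j0.492 Ω
|Z| = √(5.08² + 0.492²) = 5.10 Ω
∠Z = arctan(-0.492/5.08) = -5.54°
cos φ = cos(-5.54°) = 0.995

0.995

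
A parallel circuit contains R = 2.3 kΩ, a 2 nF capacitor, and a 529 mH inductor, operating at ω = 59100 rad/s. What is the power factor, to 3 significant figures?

0.981

X_L = ωL = 31300 Ω
X_C = 1/(ωC) = 8460 Ω
Parallel: admittances add. Y = 1/R + 1/(jωL) + jωC
Y = (0.000435 + j8.62e-05) S
|Y| = 0.000443 S → |Z| = 1/|Y| = 2260 Ω, ∠Z = −∠Y = -11.2°
cos φ = cos(-11.2°) = 0.981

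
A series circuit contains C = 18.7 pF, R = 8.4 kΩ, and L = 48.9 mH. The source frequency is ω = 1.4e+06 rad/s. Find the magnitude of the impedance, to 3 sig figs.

X_L = ωL = 68500 Ω
X_C = 1/(ωC) = 38200 Ω
Net reactance X = X_L − X_C = 30300 Ω
Z = 8400 + j30300 Ω
|Z| = √(8400² + 30300²) = 31400 Ω

31400 Ω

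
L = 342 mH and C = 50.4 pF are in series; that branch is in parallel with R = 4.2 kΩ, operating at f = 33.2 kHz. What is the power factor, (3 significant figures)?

ω = 2πf = 208600 rad/s
X_L = ωL = 71300 Ω
X_C = 1/(ωC) = 95100 Ω
Branch 1: Z₁ = R = 4200 Ω
Branch 2 (series LC): Z₂ = j(X_L − X_C) = −j23800 Ω
Parallel: Z = Z₁Z₂/(Z₁+Z₂), |Z| = 4140 Ω, ∠Z = -10.0°
cos φ = cos(-10.0°) = 0.985

0.985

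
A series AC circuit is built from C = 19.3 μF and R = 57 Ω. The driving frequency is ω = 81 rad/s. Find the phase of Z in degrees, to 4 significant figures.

-84.91°

X_C = 1/(ωC) = 639.7 Ω
Z = 57.00 − j639.7 Ω
|Z| = √(57.00² + 639.7²) = 642.2 Ω
∠Z = arctan(-639.7/57.00) = -84.91°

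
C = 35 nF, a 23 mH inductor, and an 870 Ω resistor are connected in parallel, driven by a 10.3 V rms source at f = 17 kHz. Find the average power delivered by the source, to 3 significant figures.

ω = 2πf = 106800 rad/s
X_L = ωL = 2460 Ω
X_C = 1/(ωC) = 267 Ω
Parallel: admittances add. Y = 1/R + 1/(jωL) + jωC
Y = (0.00115 + j0.00333) S
|Y| = 0.00352 S → |Z| = 1/|Y| = 284 Ω, ∠Z = −∠Y = -71.0°
I = V/|Z| = 36.3 mA
P = VI cos φ = 10.3 × 0.0363 × cos(-71.0°) = 122 mW

122 mW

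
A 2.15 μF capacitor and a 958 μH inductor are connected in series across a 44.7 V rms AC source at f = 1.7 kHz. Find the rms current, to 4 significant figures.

ω = 2πf = 10680 rad/s
X_L = ωL = 10.23 Ω
X_C = 1/(ωC) = 43.54 Ω
Net reactance X = X_L − X_C = -33.31 Ω
Z = − j33.31 Ω
|Z| = √(0² + 33.31²) = 33.31 Ω
I = V/|Z| = 44.7/33.31 = 1.342 A

1.342 A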